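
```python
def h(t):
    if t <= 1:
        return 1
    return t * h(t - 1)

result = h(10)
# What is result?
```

h(10) = 10 * 9 * 8 * 7 * 6 * 5 * 4 * 3 * 2 * 1 = 3628800

Answer: 3628800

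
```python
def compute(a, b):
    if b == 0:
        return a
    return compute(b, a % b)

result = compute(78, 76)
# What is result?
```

compute(78, 76) -> compute(76, 2) -> compute(2, 0) -> 2

Answer: 2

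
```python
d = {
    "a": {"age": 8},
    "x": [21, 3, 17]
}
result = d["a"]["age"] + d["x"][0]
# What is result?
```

Trace:
`d = { ...` → d = {'a': {'age': 8}, 'x': [21, 3, 17]}
`result = d["a"]["age"] + d["x"][0]` → result = 29
So result = 29

Answer: 29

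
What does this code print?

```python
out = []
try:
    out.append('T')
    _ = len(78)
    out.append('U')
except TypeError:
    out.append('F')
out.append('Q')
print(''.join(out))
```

Execution trace: 'T' (try body) → 'F' (except TypeError) → 'Q' (after the try/except). Output: TFQ

Answer: TFQ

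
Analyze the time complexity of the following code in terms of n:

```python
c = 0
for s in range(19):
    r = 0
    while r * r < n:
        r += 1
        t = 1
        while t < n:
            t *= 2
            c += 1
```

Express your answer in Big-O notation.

Each loop level contributes: 1 × √n × log n. Multiplying the contributions gives O(√n log n).

Answer: O(√n log n)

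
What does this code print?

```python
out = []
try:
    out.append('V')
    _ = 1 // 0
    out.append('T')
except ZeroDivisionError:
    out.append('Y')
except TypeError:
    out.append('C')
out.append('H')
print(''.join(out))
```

Execution trace: 'V' (try body) → 'Y' (except ZeroDivisionError) → 'H' (after the try/except). Output: VYH

Answer: VYH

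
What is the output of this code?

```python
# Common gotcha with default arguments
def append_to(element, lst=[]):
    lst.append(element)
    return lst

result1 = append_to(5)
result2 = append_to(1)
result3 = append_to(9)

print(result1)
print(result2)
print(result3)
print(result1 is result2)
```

Key concept: mutable default argument gotcha.
Step by step:
`result1 = append_to(5)` → result1 = [5]
`result2 = append_to(1)` → result1 = [5, 1] (same object as result2); result2 = [5, 1] (same object as result1)
`result3 = append_to(9)` → result1 = [5, 1, 9] (same object as result2, result3); result2 = [5, 1, 9] (same object as result1, result3); result3 = [5, 1, 9] (same object as result1, result2)
`print(result1)` → prints [5, 1, 9]
`print(result2)` → prints [5, 1, 9]
`print(result3)` → prints [5, 1, 9]
`print(result1 is result2)` → prints True

Answer:
[5, 1, 9]
[5, 1, 9]
[5, 1, 9]
True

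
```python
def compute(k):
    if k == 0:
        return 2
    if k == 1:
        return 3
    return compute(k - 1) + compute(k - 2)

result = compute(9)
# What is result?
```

Build up from base cases: compute(0)=2, compute(1)=3, compute(2)=5, compute(3)=8, compute(4)=13, compute(5)=21, compute(6)=34, ..., compute(9)=144

Answer: 144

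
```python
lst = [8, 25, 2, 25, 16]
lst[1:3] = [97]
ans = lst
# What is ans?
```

Trace:
`lst = [8, 25, 2, 25, 16]` → lst = [8, 25, 2, 25, 16]
`lst[1:3] = [97]` → lst = [8, 97, 25, 16]
`ans = lst` → ans = [8, 97, 25, 16]
So ans = [8, 97, 25, 16]

Answer: [8, 97, 25, 16]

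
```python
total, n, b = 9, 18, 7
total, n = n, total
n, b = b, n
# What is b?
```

Trace:
`total, n, b = 9, 18, 7` → total = 9; n = 18; b = 7
`total, n = n, total` → total = 18; n = 9
`n, b = b, n` → n = 7; b = 9
So b = 9

Answer: 9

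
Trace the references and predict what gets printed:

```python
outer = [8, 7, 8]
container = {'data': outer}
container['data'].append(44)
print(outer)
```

Key concept: dict holds reference to list.
Step by step:
`outer = [8, 7, 8]` → outer = [8, 7, 8]
`container = {'data': outer}` → container = {'data': [8, 7, 8]}
`container['data'].append(44)` → outer = [8, 7, 8, 44]; container = {'data': [8, 7, 8, 44]}
`print(outer)` → prints [8, 7, 8, 44]

Answer: [8, 7, 8, 44]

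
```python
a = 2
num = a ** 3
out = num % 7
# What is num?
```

Trace:
`a = 2` → a = 2
`num = a ** 3` → num = 8
`out = num % 7` → out = 1
So num = 8

Answer: 8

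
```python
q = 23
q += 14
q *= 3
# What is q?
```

Trace:
`q = 23` → q = 23
`q += 14` → q = 37
`q *= 3` → q = 111
So q = 111

Answer: 111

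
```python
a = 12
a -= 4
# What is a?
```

Trace:
`a = 12` → a = 12
`a -= 4` → a = 8
So a = 8

Answer: 8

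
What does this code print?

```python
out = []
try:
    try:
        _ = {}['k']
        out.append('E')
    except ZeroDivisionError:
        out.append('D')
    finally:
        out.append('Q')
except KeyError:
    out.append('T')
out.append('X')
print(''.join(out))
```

Execution trace: 'Q' (finally) → 'T' (outer except KeyError) → 'X' (after the try/except). Output: QTX

Answer: QTX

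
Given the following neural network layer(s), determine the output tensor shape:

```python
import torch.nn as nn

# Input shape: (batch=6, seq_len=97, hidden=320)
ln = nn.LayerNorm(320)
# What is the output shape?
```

Input: (6, 97, 320) -> Output: (6, 97, 320)

Answer: (6, 97, 320)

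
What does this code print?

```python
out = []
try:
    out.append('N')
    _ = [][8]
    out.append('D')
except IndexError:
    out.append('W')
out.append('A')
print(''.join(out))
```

Execution trace: 'N' (try body) → 'W' (except IndexError) → 'A' (after the try/except). Output: NWA

Answer: NWA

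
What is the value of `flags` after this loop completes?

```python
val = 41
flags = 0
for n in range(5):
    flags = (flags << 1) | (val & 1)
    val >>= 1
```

Reverse lowest 5 bits of 41
`flags` takes the values: 0 → 1 → 2 → 4 → 9 → 18

Answer: 18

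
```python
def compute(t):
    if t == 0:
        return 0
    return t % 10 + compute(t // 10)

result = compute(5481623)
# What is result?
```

Sum of digits of 5481623: 3 + 2 + 6 + 1 + 8 + 4 + 5 = 29

Answer: 29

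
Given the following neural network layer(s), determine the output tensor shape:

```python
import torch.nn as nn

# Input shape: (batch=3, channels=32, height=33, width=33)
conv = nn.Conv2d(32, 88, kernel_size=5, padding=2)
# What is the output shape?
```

Input: (3, 32, 33, 33) -> Output: (3, 88, 33, 33)

Answer: (3, 88, 33, 33)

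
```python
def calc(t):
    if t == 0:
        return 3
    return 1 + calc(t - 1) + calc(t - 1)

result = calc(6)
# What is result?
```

calc(t) = 1 + 2·calc(t-1), calc(0)=3. Closed form: (3+1)·2^6 - 1 = 255.

Answer: 255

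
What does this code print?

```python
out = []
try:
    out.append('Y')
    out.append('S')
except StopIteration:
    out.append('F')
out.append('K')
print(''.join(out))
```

Execution trace: 'Y' (try body) → 'S' (try body, no exception) → 'K' (after the try/except). Output: YSK

Answer: YSK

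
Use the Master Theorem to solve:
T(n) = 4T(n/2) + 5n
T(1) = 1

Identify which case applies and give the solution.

a=4, b=2, f(n)=5n. log_2(4) = 2. Since c=1 < 2, Case 1 applies: T(n) = Θ(n^log_b(a)) = O(n^2).

Answer: O(n^2) - Case 1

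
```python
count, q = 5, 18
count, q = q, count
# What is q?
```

Trace:
`count, q = 5, 18` → count = 5; q = 18
`count, q = q, count` → count = 18; q = 5
So q = 5

Answer: 5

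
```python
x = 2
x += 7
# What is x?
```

Trace:
`x = 2` → x = 2
`x += 7` → x = 9
So x = 9

Answer: 9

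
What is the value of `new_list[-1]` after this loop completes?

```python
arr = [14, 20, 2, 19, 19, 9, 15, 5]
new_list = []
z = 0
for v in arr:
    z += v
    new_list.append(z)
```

Cumulative sum ends at 103
`new_list` takes the values: [] → [14] → [14, 34] → [14, 34, 36] → [14, 34, 36, 55] → [14, 34, 36, 55, 74] → [14, 34, 36, 55, 74, 83] → [14, 34, 36, 55, 74, 83, 98] → [14, 34, 36, 55, 74, 83, 98, 103]
So `new_list[-1]` = 103

Answer: 103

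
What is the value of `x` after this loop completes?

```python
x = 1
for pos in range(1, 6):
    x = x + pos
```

Start at 1, add 1 through 5
`x` takes the values: 1 → 2 → 4 → 7 → 11 → 16

Answer: 16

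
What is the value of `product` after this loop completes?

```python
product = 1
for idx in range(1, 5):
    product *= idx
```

4! = 24
`product` takes the values: 1 → 2 → 6 → 24

Answer: 24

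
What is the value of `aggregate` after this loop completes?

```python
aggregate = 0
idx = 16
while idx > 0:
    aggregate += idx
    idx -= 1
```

Sum 16 down to 1
`aggregate` takes the values: 0 → 16 → 31 → 45 → 58 → 70 → 81 → 91 → 100 → 108 → 115 → 121 → 126 → 130 → 133 → 135 → 136

Answer: 136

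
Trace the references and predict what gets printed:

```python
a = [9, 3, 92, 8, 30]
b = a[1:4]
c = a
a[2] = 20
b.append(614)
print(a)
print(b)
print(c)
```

Key concept: slice vs alias.
Step by step:
`a = [9, 3, 92, 8, 30]` → a = [9, 3, 92, 8, 30]
`b = a[1:4]` → b = [3, 92, 8]
`c = a` → c = [9, 3, 92, 8, 30] (same object as a)
`a[2] = 20` → a = [9, 3, 20, 8, 30] (same object as c); c = [9, 3, 20, 8, 30] (same object as a)
`b.append(614)` → b = [3, 92, 8, 614]
`print(a)` → prints [9, 3, 20, 8, 30]
`print(b)` → prints [3, 92, 8, 614]
`print(c)` → prints [9, 3, 20, 8, 30]

Answer:
[9, 3, 20, 8, 30]
[3, 92, 8, 614]
[9, 3, 20, 8, 30]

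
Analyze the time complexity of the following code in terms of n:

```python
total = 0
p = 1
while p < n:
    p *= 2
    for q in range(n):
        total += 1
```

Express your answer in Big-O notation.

Each loop level contributes: log n × n. Multiplying the contributions gives O(n log n).

Answer: O(n log n)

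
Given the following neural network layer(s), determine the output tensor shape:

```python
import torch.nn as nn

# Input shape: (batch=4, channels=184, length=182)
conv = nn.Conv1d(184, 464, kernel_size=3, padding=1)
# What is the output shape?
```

Input: (4, 184, 182) -> Output: (4, 464, 182)

Answer: (4, 464, 182)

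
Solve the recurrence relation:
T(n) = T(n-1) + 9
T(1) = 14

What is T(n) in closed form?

Unrolling: T(n) = T(1) + 9·(n-1) = 14 + 9(n-1) = 9n + 5.

Answer: T(n) = 9n + 5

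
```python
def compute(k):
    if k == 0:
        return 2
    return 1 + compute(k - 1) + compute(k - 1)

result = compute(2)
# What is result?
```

compute(k) = 1 + 2·compute(k-1), compute(0)=2. Closed form: (2+1)·2^2 - 1 = 11.

Answer: 11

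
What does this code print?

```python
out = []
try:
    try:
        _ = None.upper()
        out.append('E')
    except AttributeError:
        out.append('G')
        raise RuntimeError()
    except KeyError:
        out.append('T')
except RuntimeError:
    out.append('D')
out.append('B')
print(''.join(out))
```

Execution trace: 'G' (inner except AttributeError) → 'D' (outer except RuntimeError) → 'B' (after the try/except). Output: GDB

Answer: GDB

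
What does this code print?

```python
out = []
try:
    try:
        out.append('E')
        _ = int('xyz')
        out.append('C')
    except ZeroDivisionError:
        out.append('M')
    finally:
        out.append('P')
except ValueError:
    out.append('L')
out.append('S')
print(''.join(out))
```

Execution trace: 'E' (inner try body) → 'P' (inner finally) → 'L' (outer except ValueError) → 'S' (after the try/except). Output: EPLS

Answer: EPLS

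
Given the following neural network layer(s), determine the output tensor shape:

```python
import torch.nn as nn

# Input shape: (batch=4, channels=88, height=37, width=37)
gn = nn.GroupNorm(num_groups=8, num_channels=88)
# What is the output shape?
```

Input: (4, 88, 37, 37) -> Output: (4, 88, 37, 37)

Answer: (4, 88, 37, 37)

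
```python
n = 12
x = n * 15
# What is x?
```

Trace:
`n = 12` → n = 12
`x = n * 15` → x = 180
So x = 180

Answer: 180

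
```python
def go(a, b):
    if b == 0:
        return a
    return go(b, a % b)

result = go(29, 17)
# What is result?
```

go(29, 17) -> go(17, 12) -> go(12, 5) -> go(5, 2) -> go(2, 1) -> go(1, 0) -> 1

Answer: 1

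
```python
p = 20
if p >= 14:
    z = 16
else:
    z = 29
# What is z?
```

Trace:
`p = 20` → p = 20
`if p >= 14: ...` → p >= 14 is True → z = 16
So z = 16

Answer: 16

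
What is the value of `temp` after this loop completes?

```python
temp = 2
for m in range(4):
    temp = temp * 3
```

Multiply by 3, 4 times: 2 * 3^4 = 162
`temp` takes the values: 2 → 6 → 18 → 54 → 162

Answer: 162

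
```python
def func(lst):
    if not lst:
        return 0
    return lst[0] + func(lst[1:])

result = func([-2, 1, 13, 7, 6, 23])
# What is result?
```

(-2) + 1 + 13 + 7 + 6 + 23 + 0 = 48

Answer: 48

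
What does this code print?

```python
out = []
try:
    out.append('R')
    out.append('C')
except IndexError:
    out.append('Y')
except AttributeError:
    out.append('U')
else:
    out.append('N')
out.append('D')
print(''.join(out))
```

Execution trace: 'R' (try body) → 'C' (try body, no exception) → 'N' (else) → 'D' (after the try/except). Output: RCND

Answer: RCND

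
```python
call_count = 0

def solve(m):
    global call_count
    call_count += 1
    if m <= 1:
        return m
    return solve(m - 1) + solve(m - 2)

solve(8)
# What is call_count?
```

Calls(m) = 1 + Calls(m-1) + Calls(m-2); Calls(0)=Calls(1)=1. For m=8 this gives 67.

Answer: 67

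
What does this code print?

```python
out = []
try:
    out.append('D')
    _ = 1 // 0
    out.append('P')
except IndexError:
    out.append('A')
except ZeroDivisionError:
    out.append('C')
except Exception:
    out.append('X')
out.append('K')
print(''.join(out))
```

Execution trace: 'D' (try body) → 'C' (except ZeroDivisionError) → 'K' (after the try/except). Output: DCK

Answer: DCK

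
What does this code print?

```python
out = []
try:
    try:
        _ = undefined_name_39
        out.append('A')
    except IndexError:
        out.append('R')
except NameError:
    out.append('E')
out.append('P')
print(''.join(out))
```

Execution trace: 'E' (outer except NameError) → 'P' (after the try/except). Output: EP

Answer: EP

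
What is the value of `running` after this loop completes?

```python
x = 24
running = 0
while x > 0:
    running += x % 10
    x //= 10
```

Sum digits of 24
`running` takes the values: 0 → 4 → 6

Answer: 6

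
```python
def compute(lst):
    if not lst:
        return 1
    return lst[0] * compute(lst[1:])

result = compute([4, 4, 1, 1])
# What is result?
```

Product over [4, 4, 1, 1] = 4 * 4 * 1 * 1 = 16

Answer: 16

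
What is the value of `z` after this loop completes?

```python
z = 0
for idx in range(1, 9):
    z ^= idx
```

XOR of 1 to 8
`z` takes the values: 0 → 1 → 3 → 0 → 4 → 1 → 7 → 0 → 8

Answer: 8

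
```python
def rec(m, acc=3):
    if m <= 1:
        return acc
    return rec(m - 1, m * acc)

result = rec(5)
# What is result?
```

Accumulator trace (n, acc): (5, 3) -> (4, 15) -> (3, 60) -> (2, 180) -> (1, 360) -> return 360

Answer: 360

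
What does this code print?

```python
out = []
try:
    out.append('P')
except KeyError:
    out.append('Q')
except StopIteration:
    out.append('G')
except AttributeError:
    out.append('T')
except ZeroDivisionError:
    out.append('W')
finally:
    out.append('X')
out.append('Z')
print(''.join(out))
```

Execution trace: 'P' (try body, no exception) → 'X' (finally) → 'Z' (after the try/except). Output: PXZ

Answer: PXZ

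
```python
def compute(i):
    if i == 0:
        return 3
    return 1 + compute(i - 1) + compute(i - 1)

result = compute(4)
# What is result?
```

compute(i) = 1 + 2·compute(i-1), compute(0)=3. Closed form: (3+1)·2^4 - 1 = 63.

Answer: 63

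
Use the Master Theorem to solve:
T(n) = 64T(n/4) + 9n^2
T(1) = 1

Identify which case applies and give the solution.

a=64, b=4, f(n)=9n^2. log_4(64) = 3. Since c=2 < 3, Case 1 applies: T(n) = Θ(n^log_b(a)) = O(n^3).

Answer: O(n^3) - Case 1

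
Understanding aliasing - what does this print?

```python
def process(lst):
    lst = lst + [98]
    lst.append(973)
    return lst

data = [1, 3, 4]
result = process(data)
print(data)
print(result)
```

Key concept: rebinding parameter vs mutation.
Step by step:
`data = [1, 3, 4]` → data = [1, 3, 4]
`result = process(data)` → result = [1, 3, 4, 98, 973]
`print(data)` → prints [1, 3, 4]
`print(result)` → prints [1, 3, 4, 98, 973]

Answer:
[1, 3, 4]
[1, 3, 4, 98, 973]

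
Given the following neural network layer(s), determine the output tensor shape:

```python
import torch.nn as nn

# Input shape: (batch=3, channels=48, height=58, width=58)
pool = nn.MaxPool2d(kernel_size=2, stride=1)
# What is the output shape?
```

Input: (3, 48, 58, 58) -> Output: (3, 48, 57, 57)

Answer: (3, 48, 57, 57)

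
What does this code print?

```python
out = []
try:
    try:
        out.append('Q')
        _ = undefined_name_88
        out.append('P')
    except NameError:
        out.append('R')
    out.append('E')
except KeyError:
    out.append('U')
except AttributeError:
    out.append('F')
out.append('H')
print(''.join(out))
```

Execution trace: 'Q' (inner try body) → 'R' (inner except NameError) → 'E' (try body, no exception) → 'H' (after the try/except). Output: QREH

Answer: QREH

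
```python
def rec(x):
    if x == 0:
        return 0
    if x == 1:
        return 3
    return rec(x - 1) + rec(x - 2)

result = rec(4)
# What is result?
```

Build up from base cases: rec(0)=0, rec(1)=3, rec(2)=3, rec(3)=6, rec(4)=9

Answer: 9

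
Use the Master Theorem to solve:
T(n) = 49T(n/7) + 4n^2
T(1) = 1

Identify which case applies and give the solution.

a=49, b=7, f(n)=4n^2. log_7(49) = 2. Since c=2 = 2, Case 2 applies: T(n) = Θ(n^log_b(a) · log n) = O(n^2 log n).

Answer: O(n^2 log n) - Case 2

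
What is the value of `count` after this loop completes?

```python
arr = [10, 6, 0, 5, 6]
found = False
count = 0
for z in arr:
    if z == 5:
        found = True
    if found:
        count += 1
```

Count elements after first 5 in [10, 6, 0, 5, 6]
`count` takes the values: 0 → 1 → 2

Answer: 2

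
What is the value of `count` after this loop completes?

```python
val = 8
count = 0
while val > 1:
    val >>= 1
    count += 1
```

Count right shifts until 1
`count` takes the values: 0 → 1 → 2 → 3

Answer: 3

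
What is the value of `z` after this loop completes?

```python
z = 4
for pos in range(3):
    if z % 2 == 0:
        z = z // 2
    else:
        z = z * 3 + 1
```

Collatz-style transformation from 4
`z` takes the values: 4 → 2 → 1 → 4

Answer: 4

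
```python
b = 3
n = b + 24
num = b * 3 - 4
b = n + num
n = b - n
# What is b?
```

Trace:
`b = 3` → b = 3
`n = b + 24` → n = 27
`num = b * 3 - 4` → num = 5
`b = n + num` → b = 32
`n = b - n` → n = 5
So b = 32

Answer: 32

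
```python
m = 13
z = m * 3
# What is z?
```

Trace:
`m = 13` → m = 13
`z = m * 3` → z = 39
So z = 39

Answer: 39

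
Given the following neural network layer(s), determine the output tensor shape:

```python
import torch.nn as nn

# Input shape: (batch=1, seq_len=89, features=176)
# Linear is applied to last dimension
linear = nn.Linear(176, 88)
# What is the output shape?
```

Input: (1, 89, 176) -> Output: (1, 89, 88)

Answer: (1, 89, 88)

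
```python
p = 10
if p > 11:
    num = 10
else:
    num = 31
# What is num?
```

Trace:
`p = 10` → p = 10
`if p > 11: ...` → p > 11 is False, take else branch → num = 31
So num = 31

Answer: 31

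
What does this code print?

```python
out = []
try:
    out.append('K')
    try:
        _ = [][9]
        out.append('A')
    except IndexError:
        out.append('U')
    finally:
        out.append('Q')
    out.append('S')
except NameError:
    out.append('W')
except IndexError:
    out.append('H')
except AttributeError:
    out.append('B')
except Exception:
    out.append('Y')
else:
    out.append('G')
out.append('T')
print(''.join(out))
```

Execution trace: 'K' (try body) → 'U' (inner except IndexError) → 'Q' (inner finally) → 'S' (try body, no exception) → 'G' (else) → 'T' (after the try/except). Output: KUQSGT

Answer: KUQSGT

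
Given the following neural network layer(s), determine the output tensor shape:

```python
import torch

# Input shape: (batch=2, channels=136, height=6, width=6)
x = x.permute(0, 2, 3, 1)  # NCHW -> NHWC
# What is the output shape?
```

Input: (2, 136, 6, 6) -> Output: (2, 6, 6, 136)

Answer: (2, 6, 6, 136)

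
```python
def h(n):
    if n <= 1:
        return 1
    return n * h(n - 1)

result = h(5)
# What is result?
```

h(5) = 5 * 4 * 3 * 2 * 1 = 120

Answer: 120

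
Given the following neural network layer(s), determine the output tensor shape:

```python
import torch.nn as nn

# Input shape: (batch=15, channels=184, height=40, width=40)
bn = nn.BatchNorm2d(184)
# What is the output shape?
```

Input: (15, 184, 40, 40) -> Output: (15, 184, 40, 40)

Answer: (15, 184, 40, 40)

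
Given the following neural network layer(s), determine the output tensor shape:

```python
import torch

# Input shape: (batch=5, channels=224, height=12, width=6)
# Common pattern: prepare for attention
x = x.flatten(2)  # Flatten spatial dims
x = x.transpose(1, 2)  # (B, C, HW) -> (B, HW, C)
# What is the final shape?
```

Input: (5, 224, 12, 6) -> after flatten(2): (5, 224, 72) -> Output: (5, 72, 224)

Answer: (5, 72, 224)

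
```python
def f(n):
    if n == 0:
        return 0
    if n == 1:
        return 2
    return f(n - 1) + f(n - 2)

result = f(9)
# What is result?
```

Build up from base cases: f(0)=0, f(1)=2, f(2)=2, f(3)=4, f(4)=6, f(5)=10, f(6)=16, ..., f(9)=68

Answer: 68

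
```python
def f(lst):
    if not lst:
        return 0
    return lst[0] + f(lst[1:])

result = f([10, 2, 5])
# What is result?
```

10 + 2 + 5 + 0 = 17

Answer: 17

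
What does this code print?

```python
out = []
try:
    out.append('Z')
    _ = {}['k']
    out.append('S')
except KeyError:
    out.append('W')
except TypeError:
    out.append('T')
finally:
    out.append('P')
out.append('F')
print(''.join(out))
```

Execution trace: 'Z' (try body) → 'W' (except KeyError) → 'P' (finally) → 'F' (after the try/except). Output: ZWPF

Answer: ZWPF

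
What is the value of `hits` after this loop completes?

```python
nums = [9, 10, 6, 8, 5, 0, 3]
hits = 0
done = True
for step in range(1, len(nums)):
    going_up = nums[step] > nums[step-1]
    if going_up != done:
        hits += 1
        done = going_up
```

Count direction changes in [9, 10, 6, 8, 5, 0, 3]
`hits` takes the values: 0 → 1 → 2 → 3 → 4

Answer: 4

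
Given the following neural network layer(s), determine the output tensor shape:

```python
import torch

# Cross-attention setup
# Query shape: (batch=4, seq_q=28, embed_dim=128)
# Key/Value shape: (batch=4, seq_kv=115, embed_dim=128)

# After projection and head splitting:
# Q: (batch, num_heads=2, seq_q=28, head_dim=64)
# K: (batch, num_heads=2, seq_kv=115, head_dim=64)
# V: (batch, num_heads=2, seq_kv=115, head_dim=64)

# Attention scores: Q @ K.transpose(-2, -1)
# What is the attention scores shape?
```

Input: (4, 28, 128) -> Output: (4, 2, 28, 115)

Answer: (4, 2, 28, 115)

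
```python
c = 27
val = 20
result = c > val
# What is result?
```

Trace:
`c = 27` → c = 27
`val = 20` → val = 20
`result = c > val` → result = True
So result = True

Answer: True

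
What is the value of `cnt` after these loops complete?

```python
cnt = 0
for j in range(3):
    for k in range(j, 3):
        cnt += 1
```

Upper triangle: 3 + 2 + ... + 1
`cnt` takes the values: 0 → 1 → 2 → 3 → 4 → 5 → 6

Answer: 6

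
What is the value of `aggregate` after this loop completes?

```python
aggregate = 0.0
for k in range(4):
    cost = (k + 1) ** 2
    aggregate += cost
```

Sum of squared losses 1² + 2² + ... + 4²
`aggregate` takes the values: 0.0 → 1.0 → 5.0 → 14.0 → 30.0

Answer: 30.0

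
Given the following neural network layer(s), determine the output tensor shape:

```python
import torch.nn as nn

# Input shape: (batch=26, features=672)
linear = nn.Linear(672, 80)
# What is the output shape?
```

Input: (26, 672) -> Output: (26, 80)

Answer: (26, 80)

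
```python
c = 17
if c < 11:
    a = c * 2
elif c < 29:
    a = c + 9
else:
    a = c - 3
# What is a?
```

Trace:
`c = 17` → c = 17
`if c < 11: ...` → c < 11 is False, c < 29 is True → a = 26
So a = 26

Answer: 26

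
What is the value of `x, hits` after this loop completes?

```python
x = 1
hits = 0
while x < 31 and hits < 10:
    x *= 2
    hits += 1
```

Double until >= 31 or 10 iterations
`x, hits` takes the values: (1, 0) → (2, 0) → (2, 1) → (4, 1) → (4, 2) → (8, 2) → (8, 3) → (16, 3) → (16, 4) → (32, 4) → (32, 5)

Answer: 32, 5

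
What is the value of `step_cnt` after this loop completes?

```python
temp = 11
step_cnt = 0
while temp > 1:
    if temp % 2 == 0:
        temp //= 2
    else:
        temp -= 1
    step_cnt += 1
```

Steps to reduce 11 to 1
`step_cnt` takes the values: 0 → 1 → 2 → 3 → 4 → 5

Answer: 5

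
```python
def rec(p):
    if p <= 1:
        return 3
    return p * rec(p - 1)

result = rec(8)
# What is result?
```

rec(8) = 8 * 7 * 6 * 5 * 4 * 3 * 2 * 3 = 120960

Answer: 120960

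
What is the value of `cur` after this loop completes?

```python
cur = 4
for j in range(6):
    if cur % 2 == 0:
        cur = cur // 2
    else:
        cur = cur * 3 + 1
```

Collatz-style transformation from 4
`cur` takes the values: 4 → 2 → 1 → 4 → 2 → 1 → 4

Answer: 4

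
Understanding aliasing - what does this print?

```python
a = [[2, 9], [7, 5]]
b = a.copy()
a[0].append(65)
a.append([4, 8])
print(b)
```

Key concept: shallow copy with nested lists.
Step by step:
`a = [[2, 9], [7, 5]]` → a = [[2, 9], [7, 5]]
`b = a.copy()` → b = [[2, 9], [7, 5]]
`a[0].append(65)` → a = [[2, 9, 65], [7, 5]]; b = [[2, 9, 65], [7, 5]]
`a.append([4, 8])` → a = [[2, 9, 65], [7, 5], [4, 8]]
`print(b)` → prints [[2, 9, 65], [7, 5]]

Answer: [[2, 9, 65], [7, 5]]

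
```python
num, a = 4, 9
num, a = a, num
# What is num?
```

Trace:
`num, a = 4, 9` → num = 4; a = 9
`num, a = a, num` → num = 9; a = 4
So num = 9

Answer: 9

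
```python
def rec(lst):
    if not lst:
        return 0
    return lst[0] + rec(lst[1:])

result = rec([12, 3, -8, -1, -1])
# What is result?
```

12 + 3 + (-8) + (-1) + (-1) + 0 = 5

Answer: 5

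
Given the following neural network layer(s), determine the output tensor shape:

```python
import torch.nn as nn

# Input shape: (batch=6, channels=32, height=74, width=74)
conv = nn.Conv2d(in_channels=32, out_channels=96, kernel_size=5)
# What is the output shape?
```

Input: (6, 32, 74, 74) -> Output: (6, 96, 70, 70)

Answer: (6, 96, 70, 70)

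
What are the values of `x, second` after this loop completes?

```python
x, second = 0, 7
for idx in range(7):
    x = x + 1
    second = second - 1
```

x goes 0→7, second goes 7→0
`x, second` takes the values: (0, 7) → (1, 7) → (1, 6) → (2, 6) → (2, 5) → (3, 5) → (3, 4) → (4, 4) → (4, 3) → (5, 3) → (5, 2) → (6, 2) → (6, 1) → (7, 1) → (7, 0)

Answer: 7, 0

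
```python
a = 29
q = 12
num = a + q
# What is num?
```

Trace:
`a = 29` → a = 29
`q = 12` → q = 12
`num = a + q` → num = 41
So num = 41

Answer: 41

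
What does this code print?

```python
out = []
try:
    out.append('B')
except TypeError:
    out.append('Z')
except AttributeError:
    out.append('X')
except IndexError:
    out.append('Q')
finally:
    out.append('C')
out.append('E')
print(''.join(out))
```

Execution trace: 'B' (try body, no exception) → 'C' (finally) → 'E' (after the try/except). Output: BCE

Answer: BCE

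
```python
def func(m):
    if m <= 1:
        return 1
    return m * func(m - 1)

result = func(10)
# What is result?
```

func(10) = 10 * 9 * 8 * 7 * 6 * 5 * 4 * 3 * 2 * 1 = 3628800

Answer: 3628800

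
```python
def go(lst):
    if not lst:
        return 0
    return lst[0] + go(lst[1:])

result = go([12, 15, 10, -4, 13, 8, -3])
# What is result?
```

12 + 15 + 10 + (-4) + 13 + 8 + (-3) + 0 = 51

Answer: 51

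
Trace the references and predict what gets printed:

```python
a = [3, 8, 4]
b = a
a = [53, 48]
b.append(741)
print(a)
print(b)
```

Key concept: rebinding vs mutation: a is rebound to a new list, b still points at the original.
Step by step:
`a = [3, 8, 4]` → a = [3, 8, 4]
`b = a` → b = [3, 8, 4] (same object as a)
`a = [53, 48]` → a = [53, 48]
`b.append(741)` → b = [3, 8, 4, 741]
`print(a)` → prints [53, 48]
`print(b)` → prints [3, 8, 4, 741]

Answer:
[53, 48]
[3, 8, 4, 741]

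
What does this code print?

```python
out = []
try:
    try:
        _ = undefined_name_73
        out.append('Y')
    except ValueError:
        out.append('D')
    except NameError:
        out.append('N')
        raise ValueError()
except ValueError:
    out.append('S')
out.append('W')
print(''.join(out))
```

Execution trace: 'N' (inner except NameError) → 'S' (outer except ValueError) → 'W' (after the try/except). Output: NSW

Answer: NSW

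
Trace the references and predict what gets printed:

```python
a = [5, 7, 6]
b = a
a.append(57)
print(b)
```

Key concept: basic list aliasing.
Step by step:
`a = [5, 7, 6]` → a = [5, 7, 6]
`b = a` → b = [5, 7, 6] (same object as a)
`a.append(57)` → a = [5, 7, 6, 57] (same object as b); b = [5, 7, 6, 57] (same object as a)
`print(b)` → prints [5, 7, 6, 57]

Answer: [5, 7, 6, 57]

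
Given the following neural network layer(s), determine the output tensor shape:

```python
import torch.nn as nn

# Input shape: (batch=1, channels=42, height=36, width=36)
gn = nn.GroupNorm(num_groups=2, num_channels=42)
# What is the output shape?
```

Input: (1, 42, 36, 36) -> Output: (1, 42, 36, 36)

Answer: (1, 42, 36, 36)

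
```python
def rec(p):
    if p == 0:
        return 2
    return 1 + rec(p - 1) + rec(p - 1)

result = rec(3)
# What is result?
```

rec(p) = 1 + 2·rec(p-1), rec(0)=2. Closed form: (2+1)·2^3 - 1 = 23.

Answer: 23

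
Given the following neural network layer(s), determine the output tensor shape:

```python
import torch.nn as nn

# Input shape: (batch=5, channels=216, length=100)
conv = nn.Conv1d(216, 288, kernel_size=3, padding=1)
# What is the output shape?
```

Input: (5, 216, 100) -> Output: (5, 288, 100)

Answer: (5, 288, 100)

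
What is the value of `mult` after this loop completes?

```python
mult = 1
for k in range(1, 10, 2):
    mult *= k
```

Product of 1, 3, 5, ... up to 9
`mult` takes the values: 1 → 3 → 15 → 105 → 945

Answer: 945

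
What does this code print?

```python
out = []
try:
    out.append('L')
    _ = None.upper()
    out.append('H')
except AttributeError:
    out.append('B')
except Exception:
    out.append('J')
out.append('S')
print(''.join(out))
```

Execution trace: 'L' (try body) → 'B' (except AttributeError) → 'S' (after the try/except). Output: LBS

Answer: LBS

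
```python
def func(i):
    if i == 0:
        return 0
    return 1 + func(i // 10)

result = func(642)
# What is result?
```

Count of digits of 642: 3

Answer: 3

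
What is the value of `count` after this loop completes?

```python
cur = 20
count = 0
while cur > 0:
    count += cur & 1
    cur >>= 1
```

Count set bits in 20 (binary: 0b10100)
`count` takes the values: 0 → 1 → 2

Answer: 2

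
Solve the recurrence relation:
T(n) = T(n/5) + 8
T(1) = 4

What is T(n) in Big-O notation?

Each step divides n by 5 and adds 8. After log_5(n) steps we reach T(1)=4. So T(n) = 8·log_5(n) + 4 = O(log n).

Answer: O(log n)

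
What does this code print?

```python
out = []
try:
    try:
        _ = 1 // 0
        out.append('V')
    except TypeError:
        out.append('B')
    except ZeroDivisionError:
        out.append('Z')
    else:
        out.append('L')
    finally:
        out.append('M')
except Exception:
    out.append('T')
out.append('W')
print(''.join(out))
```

Execution trace: 'Z' (inner except ZeroDivisionError) → 'M' (inner finally) → 'W' (after the try/except). Output: ZMW

Answer: ZMW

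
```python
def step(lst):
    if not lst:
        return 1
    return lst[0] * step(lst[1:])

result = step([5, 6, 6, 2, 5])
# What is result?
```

Product over [5, 6, 6, 2, 5] = 5 * 6 * 6 * 2 * 5 = 1800

Answer: 1800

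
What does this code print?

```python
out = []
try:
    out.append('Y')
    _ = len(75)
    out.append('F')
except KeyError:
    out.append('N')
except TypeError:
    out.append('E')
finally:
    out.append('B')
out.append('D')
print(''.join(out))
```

Execution trace: 'Y' (try body) → 'E' (except TypeError) → 'B' (finally) → 'D' (after the try/except). Output: YEBD

Answer: YEBD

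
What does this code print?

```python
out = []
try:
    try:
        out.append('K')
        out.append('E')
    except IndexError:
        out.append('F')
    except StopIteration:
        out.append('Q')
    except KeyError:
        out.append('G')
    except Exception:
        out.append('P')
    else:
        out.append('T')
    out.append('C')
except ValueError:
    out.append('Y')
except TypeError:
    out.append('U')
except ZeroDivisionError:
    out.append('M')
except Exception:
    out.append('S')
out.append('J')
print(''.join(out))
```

Execution trace: 'K' (inner try body) → 'E' (inner try body, no exception) → 'T' (inner else) → 'C' (try body, no exception) → 'J' (after the try/except). Output: KETCJ

Answer: KETCJ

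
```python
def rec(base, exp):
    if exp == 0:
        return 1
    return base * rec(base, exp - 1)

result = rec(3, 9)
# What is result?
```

rec(3, 9) = 3 * 3 * 3 * 3 * 3 * 3 * 3 * 3 * 3 = 19683

Answer: 19683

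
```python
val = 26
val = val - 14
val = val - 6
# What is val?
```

Trace:
`val = 26` → val = 26
`val = val - 14` → val = 12
`val = val - 6` → val = 6
So val = 6

Answer: 6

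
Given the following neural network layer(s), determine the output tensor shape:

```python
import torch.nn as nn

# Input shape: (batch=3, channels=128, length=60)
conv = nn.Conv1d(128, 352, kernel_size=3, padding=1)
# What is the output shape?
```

Input: (3, 128, 60) -> Output: (3, 352, 60)

Answer: (3, 352, 60)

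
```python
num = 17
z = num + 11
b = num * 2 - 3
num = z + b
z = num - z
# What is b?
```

Trace:
`num = 17` → num = 17
`z = num + 11` → z = 28
`b = num * 2 - 3` → b = 31
`num = z + b` → num = 59
`z = num - z` → z = 31
So b = 31

Answer: 31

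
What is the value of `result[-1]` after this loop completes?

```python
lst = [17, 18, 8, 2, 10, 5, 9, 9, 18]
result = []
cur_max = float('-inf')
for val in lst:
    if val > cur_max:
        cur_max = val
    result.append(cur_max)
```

Running max ends at 18
`result` takes the values: [] → [17] → [17, 18] → [17, 18, 18] → [17, 18, 18, 18] → [17, 18, 18, 18, 18] → [17, 18, 18, 18, 18, 18] → [17, 18, 18, 18, 18, 18, 18] → [17, 18, 18, 18, 18, 18, 18, 18] → [17, 18, 18, 18, 18, 18, 18, 18, 18]
So `result[-1]` = 18

Answer: 18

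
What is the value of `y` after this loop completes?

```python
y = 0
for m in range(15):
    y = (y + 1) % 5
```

Increment mod 5, 15 times = 0
`y` takes the values: 0 → 1 → 2 → 3 → 4 → 0 → 1 → 2 → 3 → 4 → 0 → 1 → 2 → 3 → 4 → 0

Answer: 0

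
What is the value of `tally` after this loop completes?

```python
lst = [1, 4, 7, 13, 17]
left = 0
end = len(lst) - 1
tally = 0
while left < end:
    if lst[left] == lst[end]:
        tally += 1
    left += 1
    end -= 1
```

Count matching pairs from ends
`tally` takes the values: 0

Answer: 0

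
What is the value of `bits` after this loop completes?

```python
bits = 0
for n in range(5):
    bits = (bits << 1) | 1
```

Build 5 consecutive 1-bits: 0b11111
`bits` takes the values: 0 → 1 → 3 → 7 → 15 → 31

Answer: 31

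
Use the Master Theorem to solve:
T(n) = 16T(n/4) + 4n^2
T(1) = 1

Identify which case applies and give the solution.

a=16, b=4, f(n)=4n^2. log_4(16) = 2. Since c=2 = 2, Case 2 applies: T(n) = Θ(n^log_b(a) · log n) = O(n^2 log n).

Answer: O(n^2 log n) - Case 2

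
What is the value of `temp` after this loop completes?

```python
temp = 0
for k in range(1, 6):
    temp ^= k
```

XOR of 1 to 5
`temp` takes the values: 0 → 1 → 3 → 0 → 4 → 1

Answer: 1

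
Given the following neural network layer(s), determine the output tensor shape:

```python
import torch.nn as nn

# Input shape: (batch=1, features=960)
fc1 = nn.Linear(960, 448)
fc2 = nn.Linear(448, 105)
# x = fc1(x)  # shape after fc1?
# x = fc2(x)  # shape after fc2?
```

Input: (1, 960) -> after fc1: (1, 448) -> Output: (1, 105)

Answer: (1, 105)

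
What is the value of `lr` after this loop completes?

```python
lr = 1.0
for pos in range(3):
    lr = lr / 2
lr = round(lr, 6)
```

Halving LR 3 times: 1 / 2^3
`lr` takes the values: 1.0 → 0.5 → 0.25 → 0.125

Answer: 0.125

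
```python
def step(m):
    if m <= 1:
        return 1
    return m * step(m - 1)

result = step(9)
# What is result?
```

step(9) = 9 * 8 * 7 * 6 * 5 * 4 * 3 * 2 * 1 = 362880

Answer: 362880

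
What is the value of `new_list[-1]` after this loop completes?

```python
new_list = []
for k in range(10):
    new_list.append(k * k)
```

Last element of squares 0 to 9
`new_list` takes the values: [] → [0] → [0, 1] → [0, 1, 4] → [0, 1, 4, 9] → [0, 1, 4, 9, 16] → [0, 1, 4, 9, 16, 25] → [0, 1, 4, 9, 16, 25, 36] → [0, 1, 4, 9, 16, 25, 36, 49] → [0, 1, 4, 9, 16, 25, 36, 49, 64] → [0, 1, 4, 9, 16, 25, 36, 49, 64, 81]
So `new_list[-1]` = 81

Answer: 81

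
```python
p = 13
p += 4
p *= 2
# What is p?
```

Trace:
`p = 13` → p = 13
`p += 4` → p = 17
`p *= 2` → p = 34
So p = 34

Answer: 34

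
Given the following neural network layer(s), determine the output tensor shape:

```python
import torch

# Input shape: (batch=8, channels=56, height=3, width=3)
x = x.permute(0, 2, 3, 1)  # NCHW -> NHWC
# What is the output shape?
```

Input: (8, 56, 3, 3) -> Output: (8, 3, 3, 56)

Answer: (8, 3, 3, 56)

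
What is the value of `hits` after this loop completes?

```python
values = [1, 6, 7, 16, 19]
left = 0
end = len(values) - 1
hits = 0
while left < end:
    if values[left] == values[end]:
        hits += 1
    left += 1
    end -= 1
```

Count matching pairs from ends
`hits` takes the values: 0

Answer: 0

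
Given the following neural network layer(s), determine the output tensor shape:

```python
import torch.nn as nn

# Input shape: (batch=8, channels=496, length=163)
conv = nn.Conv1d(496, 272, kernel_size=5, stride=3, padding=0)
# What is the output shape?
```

Input: (8, 496, 163) -> Output: (8, 272, 53)

Answer: (8, 272, 53)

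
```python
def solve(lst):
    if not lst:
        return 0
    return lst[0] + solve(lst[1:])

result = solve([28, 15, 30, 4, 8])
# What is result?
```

28 + 15 + 30 + 4 + 8 + 0 = 85

Answer: 85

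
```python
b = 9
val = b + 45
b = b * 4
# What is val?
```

Trace:
`b = 9` → b = 9
`val = b + 45` → val = 54
`b = b * 4` → b = 36
So val = 54

Answer: 54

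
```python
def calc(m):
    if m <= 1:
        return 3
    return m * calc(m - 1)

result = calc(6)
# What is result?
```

calc(6) = 6 * 5 * 4 * 3 * 2 * 3 = 2160

Answer: 2160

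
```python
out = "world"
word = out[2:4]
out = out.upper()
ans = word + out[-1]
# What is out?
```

Trace:
`out = "world"` → out = 'world'
`word = out[2:4]` → word = 'rl'
`out = out.upper()` → out = 'WORLD'
`ans = word + out[-1]` → ans = 'rlD'
So out = 'WORLD'

Answer: 'WORLD'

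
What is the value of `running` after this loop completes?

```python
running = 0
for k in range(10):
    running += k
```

Sum of 0 to 9 = 45
`running` takes the values: 0 → 1 → 3 → 6 → 10 → 15 → 21 → 28 → 36 → 45

Answer: 45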